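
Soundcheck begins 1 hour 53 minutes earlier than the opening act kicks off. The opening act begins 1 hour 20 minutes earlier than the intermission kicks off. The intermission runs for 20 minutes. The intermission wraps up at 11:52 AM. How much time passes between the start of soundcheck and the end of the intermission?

3 hours 33 minutes

The intermission starts at 11:52 AM − 20 min = 11:32 AM.
The opening act starts at 11:32 AM − 80 min = 10:12 AM.
Soundcheck starts at 10:12 AM − 113 min = 8:19 AM.
From 8:19 AM to 11:52 AM is 3 hours 33 minutes.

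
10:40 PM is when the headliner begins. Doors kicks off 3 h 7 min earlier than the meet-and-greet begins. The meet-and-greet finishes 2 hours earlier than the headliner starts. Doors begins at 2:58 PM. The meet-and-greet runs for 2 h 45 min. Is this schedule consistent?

No

The meet-and-greet ends at 10:40 PM − 120 min = 8:40 PM.
The meet-and-greet starts at 8:40 PM − 165 min = 5:55 PM.
Doors starts at 5:55 PM − 187 min = 2:48 PM.
But doors is also said to start at 2:58 PM — a 10-minute conflict.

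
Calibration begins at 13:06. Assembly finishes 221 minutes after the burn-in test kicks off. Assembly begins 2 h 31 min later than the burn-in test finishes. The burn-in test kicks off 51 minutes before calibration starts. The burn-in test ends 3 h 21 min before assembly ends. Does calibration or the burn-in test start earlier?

the burn-in test

The burn-in test starts at 13:06 − 51 min = 12:15.
Calibration starts at 13:06 and the burn-in test starts at 12:15, so the burn-in test is first.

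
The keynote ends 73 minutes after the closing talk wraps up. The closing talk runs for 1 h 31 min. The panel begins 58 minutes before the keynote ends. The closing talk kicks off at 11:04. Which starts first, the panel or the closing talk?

the closing talk

The closing talk ends at 11:04 + 91 min = 12:35.
The keynote ends at 12:35 + 73 min = 13:48.
The panel starts at 13:48 − 58 min = 12:50.
The panel starts at 12:50 and the closing talk starts at 11:04, so the closing talk is first.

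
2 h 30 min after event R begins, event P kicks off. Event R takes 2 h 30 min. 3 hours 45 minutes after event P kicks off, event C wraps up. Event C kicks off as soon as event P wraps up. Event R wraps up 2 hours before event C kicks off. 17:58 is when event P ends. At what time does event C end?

19:43

Event C starts at 17:58.
Event R ends at 17:58 − 120 min = 15:58.
Event R starts at 15:58 − 150 min = 13:28.
Event P starts at 13:28 + 150 min = 15:58.
Event C ends at 15:58 + 225 min = 19:43.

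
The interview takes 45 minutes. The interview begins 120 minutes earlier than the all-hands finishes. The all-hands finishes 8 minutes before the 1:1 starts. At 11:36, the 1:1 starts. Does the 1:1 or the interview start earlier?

The all-hands ends at 11:36 − 8 min = 11:28.
The interview starts at 11:28 − 120 min = 09:28.
The 1:1 starts at 11:36 and the interview starts at 09:28, so the interview is first.

the interview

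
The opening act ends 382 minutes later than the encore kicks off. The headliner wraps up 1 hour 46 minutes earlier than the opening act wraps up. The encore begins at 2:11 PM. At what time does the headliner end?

6:47 PM

The opening act ends at 2:11 PM + 382 min = 8:33 PM.
The headliner ends at 8:33 PM − 106 min = 6:47 PM.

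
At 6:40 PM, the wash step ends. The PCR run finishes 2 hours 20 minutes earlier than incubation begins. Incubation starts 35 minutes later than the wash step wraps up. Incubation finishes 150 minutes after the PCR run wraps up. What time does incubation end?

7:25 PM

Incubation starts at 6:40 PM + 35 min = 7:15 PM.
The PCR run ends at 7:15 PM − 140 min = 4:55 PM.
Incubation ends at 4:55 PM + 150 min = 7:25 PM.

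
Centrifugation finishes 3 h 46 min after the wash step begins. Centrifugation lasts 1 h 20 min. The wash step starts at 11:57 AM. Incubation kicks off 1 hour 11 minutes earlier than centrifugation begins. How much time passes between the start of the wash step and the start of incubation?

Centrifugation ends at 11:57 AM + 226 min = 3:43 PM.
Centrifugation starts at 3:43 PM − 80 min = 2:23 PM.
Incubation starts at 2:23 PM − 71 min = 1:12 PM.
From 11:57 AM to 1:12 PM is 1 hour 15 minutes.

1 hour 15 minutes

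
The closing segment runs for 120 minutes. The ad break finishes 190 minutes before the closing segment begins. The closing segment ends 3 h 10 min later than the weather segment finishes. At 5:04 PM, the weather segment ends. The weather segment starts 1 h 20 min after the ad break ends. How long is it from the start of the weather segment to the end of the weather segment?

40 minutes

The closing segment ends at 5:04 PM + 190 min = 8:14 PM.
The closing segment starts at 8:14 PM − 120 min = 6:14 PM.
The ad break ends at 6:14 PM − 190 min = 3:04 PM.
The weather segment starts at 3:04 PM + 80 min = 4:24 PM.
From 4:24 PM to 5:04 PM is 40 minutes.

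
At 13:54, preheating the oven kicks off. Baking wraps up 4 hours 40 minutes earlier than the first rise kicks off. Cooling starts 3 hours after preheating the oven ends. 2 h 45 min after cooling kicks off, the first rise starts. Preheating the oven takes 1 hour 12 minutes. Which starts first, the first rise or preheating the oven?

preheating the oven

Preheating the oven ends at 13:54 + 72 min = 15:06.
Cooling starts at 15:06 + 180 min = 18:06.
The first rise starts at 18:06 + 165 min = 20:51.
The first rise starts at 20:51 and preheating the oven starts at 13:54, so preheating the oven is first.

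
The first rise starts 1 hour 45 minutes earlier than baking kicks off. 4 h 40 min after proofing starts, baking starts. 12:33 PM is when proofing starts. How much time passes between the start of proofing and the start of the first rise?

175 minutes

Baking starts at 12:33 PM + 280 min = 5:13 PM.
The first rise starts at 5:13 PM − 105 min = 3:28 PM.
From 12:33 PM to 3:28 PM is 175 minutes.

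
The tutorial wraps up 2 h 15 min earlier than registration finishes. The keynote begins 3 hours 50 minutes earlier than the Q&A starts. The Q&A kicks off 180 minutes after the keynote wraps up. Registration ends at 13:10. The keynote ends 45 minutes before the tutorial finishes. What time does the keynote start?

The tutorial ends at 13:10 − 135 min = 10:55.
The keynote ends at 10:55 − 45 min = 10:10.
The Q&A starts at 10:10 + 180 min = 13:10.
The keynote starts at 13:10 − 230 min = 09:20.

09:20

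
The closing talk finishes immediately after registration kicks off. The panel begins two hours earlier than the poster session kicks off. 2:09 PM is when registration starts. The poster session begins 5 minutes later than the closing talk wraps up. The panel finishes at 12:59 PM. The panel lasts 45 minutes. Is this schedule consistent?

The closing talk ends at 2:09 PM.
The poster session starts at 2:09 PM + 5 min = 2:14 PM.
The panel starts at 2:14 PM − 120 min = 12:14 PM.
The panel ends at 12:14 PM + 45 min = 12:59 PM.
That matches the stated 12:59 PM, so the schedule is consistent.

Yes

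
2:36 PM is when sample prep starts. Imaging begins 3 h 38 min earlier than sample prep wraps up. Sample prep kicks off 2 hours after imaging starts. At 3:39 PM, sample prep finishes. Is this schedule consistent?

Imaging starts at 3:39 PM − 218 min = 12:01 PM.
Sample prep starts at 12:01 PM + 120 min = 2:01 PM.
But sample prep is also said to start at 2:36 PM — a 35-minute conflict.

No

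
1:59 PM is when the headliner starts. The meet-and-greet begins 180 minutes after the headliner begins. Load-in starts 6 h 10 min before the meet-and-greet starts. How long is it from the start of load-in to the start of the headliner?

The meet-and-greet starts at 1:59 PM + 180 min = 4:59 PM.
Load-in starts at 4:59 PM − 370 min = 10:49 AM.
From 10:49 AM to 1:59 PM is 3 hours 10 minutes.

3 hours 10 minutes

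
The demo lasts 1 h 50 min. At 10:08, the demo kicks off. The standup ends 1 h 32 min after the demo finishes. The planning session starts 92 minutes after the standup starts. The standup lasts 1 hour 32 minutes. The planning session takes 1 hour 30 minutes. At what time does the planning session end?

15:00

The demo ends at 10:08 + 110 min = 11:58.
The standup ends at 11:58 + 92 min = 13:30.
The standup starts at 13:30 − 92 min = 11:58.
The planning session starts at 11:58 + 92 min = 13:30.
The planning session ends at 13:30 + 90 min = 15:00.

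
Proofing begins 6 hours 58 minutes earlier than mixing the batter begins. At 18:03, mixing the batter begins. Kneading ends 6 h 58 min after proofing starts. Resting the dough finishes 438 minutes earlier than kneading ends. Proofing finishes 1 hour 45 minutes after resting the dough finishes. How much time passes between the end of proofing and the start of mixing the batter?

Proofing starts at 18:03 − 418 min = 11:05.
Kneading ends at 11:05 + 418 min = 18:03.
Resting the dough ends at 18:03 − 438 min = 10:45.
Proofing ends at 10:45 + 105 min = 12:30.
From 12:30 to 18:03 is 333 minutes.

333 minutes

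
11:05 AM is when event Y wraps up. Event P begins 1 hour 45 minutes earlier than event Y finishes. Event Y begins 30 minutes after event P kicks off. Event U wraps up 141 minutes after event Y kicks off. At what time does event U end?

Event P starts at 11:05 AM − 105 min = 9:20 AM.
Event Y starts at 9:20 AM + 30 min = 9:50 AM.
Event U ends at 9:50 AM + 141 min = 12:11 PM.

12:11 PM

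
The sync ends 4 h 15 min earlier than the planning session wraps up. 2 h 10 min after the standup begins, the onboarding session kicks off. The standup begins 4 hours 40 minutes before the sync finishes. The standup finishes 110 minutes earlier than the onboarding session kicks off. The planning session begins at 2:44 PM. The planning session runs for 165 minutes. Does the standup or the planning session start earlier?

the standup

The planning session ends at 2:44 PM + 165 min = 5:29 PM.
The sync ends at 5:29 PM − 255 min = 1:14 PM.
The standup starts at 1:14 PM − 280 min = 8:34 AM.
The standup starts at 8:34 AM and the planning session starts at 2:44 PM, so the standup is first.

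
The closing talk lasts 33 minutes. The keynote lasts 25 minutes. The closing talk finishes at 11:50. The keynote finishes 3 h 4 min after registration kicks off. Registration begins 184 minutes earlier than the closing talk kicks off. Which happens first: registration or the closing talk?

The closing talk starts at 11:50 − 33 min = 11:17.
Registration starts at 11:17 − 184 min = 08:13.
Registration starts at 08:13 and the closing talk starts at 11:17, so registration is first.

registration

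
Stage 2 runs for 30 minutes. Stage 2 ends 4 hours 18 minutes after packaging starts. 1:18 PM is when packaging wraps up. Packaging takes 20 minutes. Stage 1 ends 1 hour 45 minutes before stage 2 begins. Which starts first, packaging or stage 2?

Packaging starts at 1:18 PM − 20 min = 12:58 PM.
Stage 2 ends at 12:58 PM + 258 min = 5:16 PM.
Stage 2 starts at 5:16 PM − 30 min = 4:46 PM.
Packaging starts at 12:58 PM and stage 2 starts at 4:46 PM, so packaging is first.

packaging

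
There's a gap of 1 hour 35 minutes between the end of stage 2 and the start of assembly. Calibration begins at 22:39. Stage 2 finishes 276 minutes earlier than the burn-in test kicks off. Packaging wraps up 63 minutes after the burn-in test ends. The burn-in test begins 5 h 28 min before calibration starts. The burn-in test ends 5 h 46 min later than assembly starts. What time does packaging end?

20:59

The burn-in test starts at 22:39 − 328 min = 17:11.
Stage 2 ends at 17:11 − 276 min = 12:35.
Assembly starts at 12:35 + 95 min = 14:10.
The burn-in test ends at 14:10 + 346 min = 19:56.
Packaging ends at 19:56 + 63 min = 20:59.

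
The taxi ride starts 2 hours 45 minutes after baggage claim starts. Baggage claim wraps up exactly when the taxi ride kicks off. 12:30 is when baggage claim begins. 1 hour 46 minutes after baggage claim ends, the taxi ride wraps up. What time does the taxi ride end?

17:01

The taxi ride starts at 12:30 + 165 min = 15:15.
So baggage claim ends at 15:15.
The taxi ride ends at 15:15 + 106 min = 17:01.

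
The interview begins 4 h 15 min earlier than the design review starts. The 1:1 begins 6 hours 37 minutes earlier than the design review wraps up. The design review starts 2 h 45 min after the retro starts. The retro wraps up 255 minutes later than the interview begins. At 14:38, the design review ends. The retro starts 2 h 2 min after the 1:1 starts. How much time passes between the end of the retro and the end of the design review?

1 hour 50 minutes

The 1:1 starts at 14:38 − 397 min = 08:01.
The retro starts at 08:01 + 122 min = 10:03.
The design review starts at 10:03 + 165 min = 12:48.
The interview starts at 12:48 − 255 min = 08:33.
The retro ends at 08:33 + 255 min = 12:48.
From 12:48 to 14:38 is 1 hour 50 minutes.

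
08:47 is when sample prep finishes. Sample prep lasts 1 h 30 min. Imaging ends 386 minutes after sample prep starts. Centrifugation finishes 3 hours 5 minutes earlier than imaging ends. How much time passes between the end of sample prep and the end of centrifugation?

1 h 51 min

Sample prep starts at 08:47 − 90 min = 07:17.
Imaging ends at 07:17 + 386 min = 13:43.
Centrifugation ends at 13:43 − 185 min = 10:38.
From 08:47 to 10:38 is 1 h 51 min.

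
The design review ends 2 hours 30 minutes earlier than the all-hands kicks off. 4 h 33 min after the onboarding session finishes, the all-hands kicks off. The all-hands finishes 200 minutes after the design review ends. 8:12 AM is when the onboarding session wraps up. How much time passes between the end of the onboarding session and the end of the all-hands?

The all-hands starts at 8:12 AM + 273 min = 12:45 PM.
The design review ends at 12:45 PM − 150 min = 10:15 AM.
The all-hands ends at 10:15 AM + 200 min = 1:35 PM.
From 8:12 AM to 1:35 PM is 323 minutes.

323 minutes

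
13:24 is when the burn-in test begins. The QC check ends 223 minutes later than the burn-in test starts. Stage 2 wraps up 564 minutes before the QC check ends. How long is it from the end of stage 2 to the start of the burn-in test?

5 h 41 min

The QC check ends at 13:24 + 223 min = 17:07.
Stage 2 ends at 17:07 − 564 min = 07:43.
From 07:43 to 13:24 is 5 h 41 min.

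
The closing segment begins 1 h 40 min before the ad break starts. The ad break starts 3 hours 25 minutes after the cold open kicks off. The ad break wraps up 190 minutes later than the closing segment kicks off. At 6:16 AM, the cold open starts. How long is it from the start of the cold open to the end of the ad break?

4 hours 55 minutes

The ad break starts at 6:16 AM + 205 min = 9:41 AM.
The closing segment starts at 9:41 AM − 100 min = 8:01 AM.
The ad break ends at 8:01 AM + 190 min = 11:11 AM.
From 6:16 AM to 11:11 AM is 4 hours 55 minutes.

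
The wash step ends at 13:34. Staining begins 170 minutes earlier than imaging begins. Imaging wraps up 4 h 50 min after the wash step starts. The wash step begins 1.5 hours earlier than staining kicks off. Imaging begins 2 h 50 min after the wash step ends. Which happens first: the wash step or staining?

the wash step

Imaging starts at 13:34 + 170 min = 16:24.
Staining starts at 16:24 − 170 min = 13:34.
The wash step starts at 13:34 − 90 min = 12:04.
The wash step starts at 12:04 and staining starts at 13:34, so the wash step is first.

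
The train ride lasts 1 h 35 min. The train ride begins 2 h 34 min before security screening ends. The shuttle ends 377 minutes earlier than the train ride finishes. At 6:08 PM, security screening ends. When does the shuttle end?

10:52 AM

The train ride starts at 6:08 PM − 154 min = 3:34 PM.
The train ride ends at 3:34 PM + 95 min = 5:09 PM.
The shuttle ends at 5:09 PM − 377 min = 10:52 AM.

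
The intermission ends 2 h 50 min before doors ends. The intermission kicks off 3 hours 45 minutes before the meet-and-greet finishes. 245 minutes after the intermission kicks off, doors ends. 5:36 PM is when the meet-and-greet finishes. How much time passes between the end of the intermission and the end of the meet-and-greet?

2 hours 30 minutes

The intermission starts at 5:36 PM − 225 min = 1:51 PM.
Doors ends at 1:51 PM + 245 min = 5:56 PM.
The intermission ends at 5:56 PM − 170 min = 3:06 PM.
From 3:06 PM to 5:36 PM is 2 hours 30 minutes.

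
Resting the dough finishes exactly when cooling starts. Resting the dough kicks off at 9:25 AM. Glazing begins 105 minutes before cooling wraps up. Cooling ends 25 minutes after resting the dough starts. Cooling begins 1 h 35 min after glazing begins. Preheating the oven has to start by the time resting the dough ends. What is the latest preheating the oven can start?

Cooling ends at 9:25 AM + 25 min = 9:50 AM.
Glazing starts at 9:50 AM − 105 min = 8:05 AM.
Cooling starts at 8:05 AM + 95 min = 9:40 AM.
So resting the dough ends at 9:40 AM.
Preheating the oven is bounded by resting the dough, so the latest it can start is 9:40 AM.

9:40 AM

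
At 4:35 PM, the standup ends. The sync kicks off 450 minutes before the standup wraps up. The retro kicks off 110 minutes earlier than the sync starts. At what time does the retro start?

The sync starts at 4:35 PM − 450 min = 9:05 AM.
The retro starts at 9:05 AM − 110 min = 7:15 AM.

7:15 AM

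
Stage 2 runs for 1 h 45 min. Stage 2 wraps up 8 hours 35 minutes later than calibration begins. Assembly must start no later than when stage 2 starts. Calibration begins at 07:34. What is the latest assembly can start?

14:24

Stage 2 ends at 07:34 + 515 min = 16:09.
Stage 2 starts at 16:09 − 105 min = 14:24.
Assembly is bounded by stage 2, so the latest it can start is 14:24.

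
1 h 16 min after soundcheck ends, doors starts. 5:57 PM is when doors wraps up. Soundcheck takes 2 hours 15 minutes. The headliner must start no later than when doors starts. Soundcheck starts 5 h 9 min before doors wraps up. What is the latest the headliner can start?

Soundcheck starts at 5:57 PM − 309 min = 12:48 PM.
Soundcheck ends at 12:48 PM + 135 min = 3:03 PM.
Doors starts at 3:03 PM + 76 min = 4:19 PM.
The headliner is bounded by doors, so the latest it can start is 4:19 PM.

4:19 PM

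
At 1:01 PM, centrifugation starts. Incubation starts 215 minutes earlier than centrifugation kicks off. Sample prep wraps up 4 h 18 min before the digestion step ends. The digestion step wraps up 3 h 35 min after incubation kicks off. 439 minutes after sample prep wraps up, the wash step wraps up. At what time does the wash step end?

4:02 PM

Incubation starts at 1:01 PM − 215 min = 9:26 AM.
The digestion step ends at 9:26 AM + 215 min = 1:01 PM.
Sample prep ends at 1:01 PM − 258 min = 8:43 AM.
The wash step ends at 8:43 AM + 439 min = 4:02 PM.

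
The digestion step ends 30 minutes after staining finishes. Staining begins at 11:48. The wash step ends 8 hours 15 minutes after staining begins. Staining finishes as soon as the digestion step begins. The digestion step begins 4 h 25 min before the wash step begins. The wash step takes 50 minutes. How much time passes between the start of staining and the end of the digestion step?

3 h 30 min

The wash step ends at 11:48 + 495 min = 20:03.
The wash step starts at 20:03 − 50 min = 19:13.
The digestion step starts at 19:13 − 265 min = 14:48.
So staining ends at 14:48.
The digestion step ends at 14:48 + 30 min = 15:18.
From 11:48 to 15:18 is 3 h 30 min.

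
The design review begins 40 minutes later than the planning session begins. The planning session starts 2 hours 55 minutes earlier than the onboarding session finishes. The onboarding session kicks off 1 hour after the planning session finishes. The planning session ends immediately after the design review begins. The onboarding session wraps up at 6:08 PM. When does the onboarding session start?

The planning session starts at 6:08 PM − 175 min = 3:13 PM.
The design review starts at 3:13 PM + 40 min = 3:53 PM.
So the planning session ends at 3:53 PM.
The onboarding session starts at 3:53 PM + 60 min = 4:53 PM.

4:53 PM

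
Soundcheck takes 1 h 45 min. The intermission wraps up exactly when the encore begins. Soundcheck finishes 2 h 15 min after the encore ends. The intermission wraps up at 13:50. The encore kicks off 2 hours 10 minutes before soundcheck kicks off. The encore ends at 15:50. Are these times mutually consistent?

Soundcheck ends at 15:50 + 135 min = 18:05.
Soundcheck starts at 18:05 − 105 min = 16:20.
The encore starts at 16:20 − 130 min = 14:10.
So the intermission ends at 14:10.
But the intermission is also said to end at 13:50 — a 20-minute conflict.

No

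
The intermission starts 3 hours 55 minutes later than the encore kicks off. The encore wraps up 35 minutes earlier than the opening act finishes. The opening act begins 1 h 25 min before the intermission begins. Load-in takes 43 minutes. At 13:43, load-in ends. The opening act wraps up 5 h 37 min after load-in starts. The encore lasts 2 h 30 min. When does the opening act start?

Load-in starts at 13:43 − 43 min = 13:00.
The opening act ends at 13:00 + 337 min = 18:37.
The encore ends at 18:37 − 35 min = 18:02.
The encore starts at 18:02 − 150 min = 15:32.
The intermission starts at 15:32 + 235 min = 19:27.
The opening act starts at 19:27 − 85 min = 18:02.

18:02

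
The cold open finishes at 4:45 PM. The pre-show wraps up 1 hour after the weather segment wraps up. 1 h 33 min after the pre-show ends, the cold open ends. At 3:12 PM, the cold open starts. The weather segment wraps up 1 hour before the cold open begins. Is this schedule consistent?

The weather segment ends at 3:12 PM − 60 min = 2:12 PM.
The pre-show ends at 2:12 PM + 60 min = 3:12 PM.
The cold open ends at 3:12 PM + 93 min = 4:45 PM.
That matches the stated 4:45 PM, so the schedule is consistent.

Yes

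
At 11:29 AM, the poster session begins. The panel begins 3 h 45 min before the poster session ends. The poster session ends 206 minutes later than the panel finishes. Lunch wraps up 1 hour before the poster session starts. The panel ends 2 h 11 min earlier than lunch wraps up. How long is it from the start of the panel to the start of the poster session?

210 minutes

Lunch ends at 11:29 AM − 60 min = 10:29 AM.
The panel ends at 10:29 AM − 131 min = 8:18 AM.
The poster session ends at 8:18 AM + 206 min = 11:44 AM.
The panel starts at 11:44 AM − 225 min = 7:59 AM.
From 7:59 AM to 11:29 AM is 210 minutes.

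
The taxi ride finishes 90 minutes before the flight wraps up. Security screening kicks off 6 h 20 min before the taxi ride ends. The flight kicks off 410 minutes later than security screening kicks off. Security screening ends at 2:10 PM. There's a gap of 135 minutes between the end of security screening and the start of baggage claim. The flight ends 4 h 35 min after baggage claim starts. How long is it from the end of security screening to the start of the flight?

Baggage claim starts at 2:10 PM + 135 min = 4:25 PM.
The flight ends at 4:25 PM + 275 min = 9:00 PM.
The taxi ride ends at 9:00 PM − 90 min = 7:30 PM.
Security screening starts at 7:30 PM − 380 min = 1:10 PM.
The flight starts at 1:10 PM + 410 min = 8:00 PM.
From 2:10 PM to 8:00 PM is 350 minutes.

350 minutes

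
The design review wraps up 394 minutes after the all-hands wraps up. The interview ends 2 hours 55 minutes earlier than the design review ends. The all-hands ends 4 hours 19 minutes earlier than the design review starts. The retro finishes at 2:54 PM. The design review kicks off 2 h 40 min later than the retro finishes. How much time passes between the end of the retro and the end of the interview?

120 minutes

The design review starts at 2:54 PM + 160 min = 5:34 PM.
The all-hands ends at 5:34 PM − 259 min = 1:15 PM.
The design review ends at 1:15 PM + 394 min = 7:49 PM.
The interview ends at 7:49 PM − 175 min = 4:54 PM.
From 2:54 PM to 4:54 PM is 120 minutes.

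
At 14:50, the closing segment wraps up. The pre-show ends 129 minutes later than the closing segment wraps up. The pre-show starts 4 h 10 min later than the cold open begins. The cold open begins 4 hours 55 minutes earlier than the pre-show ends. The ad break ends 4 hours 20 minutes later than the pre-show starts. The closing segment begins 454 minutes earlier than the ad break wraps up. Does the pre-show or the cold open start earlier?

The pre-show ends at 14:50 + 129 min = 16:59.
The cold open starts at 16:59 − 295 min = 12:04.
The pre-show starts at 12:04 + 250 min = 16:14.
The pre-show starts at 16:14 and the cold open starts at 12:04, so the cold open is first.

the cold open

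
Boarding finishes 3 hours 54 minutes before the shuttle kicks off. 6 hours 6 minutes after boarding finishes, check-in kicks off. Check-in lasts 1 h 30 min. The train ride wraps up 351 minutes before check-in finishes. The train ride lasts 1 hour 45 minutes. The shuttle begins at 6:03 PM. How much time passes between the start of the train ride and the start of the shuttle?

Boarding ends at 6:03 PM − 234 min = 2:09 PM.
Check-in starts at 2:09 PM + 366 min = 8:15 PM.
Check-in ends at 8:15 PM + 90 min = 9:45 PM.
The train ride ends at 9:45 PM − 351 min = 3:54 PM.
The train ride starts at 3:54 PM − 105 min = 2:09 PM.
From 2:09 PM to 6:03 PM is 3 h 54 min.

3 h 54 min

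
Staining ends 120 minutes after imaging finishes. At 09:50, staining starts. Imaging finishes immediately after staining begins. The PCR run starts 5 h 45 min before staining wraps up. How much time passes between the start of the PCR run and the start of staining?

3 h 45 min

Imaging ends at 09:50.
Staining ends at 09:50 + 120 min = 11:50.
The PCR run starts at 11:50 − 345 min = 06:05.
From 06:05 to 09:50 is 3 h 45 min.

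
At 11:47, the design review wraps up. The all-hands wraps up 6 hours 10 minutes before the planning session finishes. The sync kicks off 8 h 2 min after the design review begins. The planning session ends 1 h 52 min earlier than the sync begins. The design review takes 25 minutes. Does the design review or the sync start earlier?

The design review starts at 11:47 − 25 min = 11:22.
The sync starts at 11:22 + 482 min = 19:24.
The design review starts at 11:22 and the sync starts at 19:24, so the design review is first.

the design review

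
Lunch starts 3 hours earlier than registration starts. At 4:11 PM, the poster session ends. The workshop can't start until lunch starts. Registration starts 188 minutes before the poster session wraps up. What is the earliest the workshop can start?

10:03 AM

Registration starts at 4:11 PM − 188 min = 1:03 PM.
Lunch starts at 1:03 PM − 180 min = 10:03 AM.
The workshop is bounded by lunch, so the earliest it can start is 10:03 AM.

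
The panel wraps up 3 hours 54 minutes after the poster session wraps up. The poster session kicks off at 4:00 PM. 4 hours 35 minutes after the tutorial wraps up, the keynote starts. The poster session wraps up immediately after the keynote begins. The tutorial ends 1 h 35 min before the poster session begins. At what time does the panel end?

The tutorial ends at 4:00 PM − 95 min = 2:25 PM.
The keynote starts at 2:25 PM + 275 min = 7:00 PM.
So the poster session ends at 7:00 PM.
The panel ends at 7:00 PM + 234 min = 10:54 PM.

10:54 PM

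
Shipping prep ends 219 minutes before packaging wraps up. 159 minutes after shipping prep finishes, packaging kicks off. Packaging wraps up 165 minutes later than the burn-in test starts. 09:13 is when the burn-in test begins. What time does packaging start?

Packaging ends at 09:13 + 165 min = 11:58.
Shipping prep ends at 11:58 − 219 min = 08:19.
Packaging starts at 08:19 + 159 min = 10:58.

10:58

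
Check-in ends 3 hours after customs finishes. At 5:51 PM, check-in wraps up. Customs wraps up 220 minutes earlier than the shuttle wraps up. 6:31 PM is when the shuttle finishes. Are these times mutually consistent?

Customs ends at 6:31 PM − 220 min = 2:51 PM.
Check-in ends at 2:51 PM + 180 min = 5:51 PM.
That matches the stated 5:51 PM, so the schedule is consistent.

Yes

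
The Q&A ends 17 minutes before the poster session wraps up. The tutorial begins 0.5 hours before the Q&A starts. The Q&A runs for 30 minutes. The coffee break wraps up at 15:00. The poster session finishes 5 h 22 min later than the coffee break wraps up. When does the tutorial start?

19:05

The poster session ends at 15:00 + 322 min = 20:22.
The Q&A ends at 20:22 − 17 min = 20:05.
The Q&A starts at 20:05 − 30 min = 19:35.
The tutorial starts at 19:35 − 30 min = 19:05.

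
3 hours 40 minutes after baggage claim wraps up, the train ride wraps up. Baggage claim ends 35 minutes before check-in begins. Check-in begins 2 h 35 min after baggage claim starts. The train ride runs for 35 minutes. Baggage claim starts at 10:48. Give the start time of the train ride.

Check-in starts at 10:48 + 155 min = 13:23.
Baggage claim ends at 13:23 − 35 min = 12:48.
The train ride ends at 12:48 + 220 min = 16:28.
The train ride starts at 16:28 − 35 min = 15:53.

15:53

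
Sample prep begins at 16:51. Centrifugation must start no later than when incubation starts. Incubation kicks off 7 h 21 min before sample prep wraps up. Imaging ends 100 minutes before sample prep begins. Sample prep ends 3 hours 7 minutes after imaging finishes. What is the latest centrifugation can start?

10:57

Imaging ends at 16:51 − 100 min = 15:11.
Sample prep ends at 15:11 + 187 min = 18:18.
Incubation starts at 18:18 − 441 min = 10:57.
Centrifugation is bounded by incubation, so the latest it can start is 10:57.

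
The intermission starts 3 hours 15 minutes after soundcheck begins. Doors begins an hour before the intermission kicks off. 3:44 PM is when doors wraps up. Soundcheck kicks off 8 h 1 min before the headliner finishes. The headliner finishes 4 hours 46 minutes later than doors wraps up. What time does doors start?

2:44 PM

The headliner ends at 3:44 PM + 286 min = 8:30 PM.
Soundcheck starts at 8:30 PM − 481 min = 12:29 PM.
The intermission starts at 12:29 PM + 195 min = 3:44 PM.
Doors starts at 3:44 PM − 60 min = 2:44 PM.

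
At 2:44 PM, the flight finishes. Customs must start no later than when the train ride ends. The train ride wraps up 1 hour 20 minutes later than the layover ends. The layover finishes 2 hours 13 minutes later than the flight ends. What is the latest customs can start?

6:17 PM

The layover ends at 2:44 PM + 133 min = 4:57 PM.
The train ride ends at 4:57 PM + 80 min = 6:17 PM.
Customs is bounded by the train ride, so the latest it can start is 6:17 PM.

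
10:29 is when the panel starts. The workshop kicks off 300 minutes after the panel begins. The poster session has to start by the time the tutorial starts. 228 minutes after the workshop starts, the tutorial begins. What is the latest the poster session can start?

The workshop starts at 10:29 + 300 min = 15:29.
The tutorial starts at 15:29 + 228 min = 19:17.
The poster session is bounded by the tutorial, so the latest it can start is 19:17.

19:17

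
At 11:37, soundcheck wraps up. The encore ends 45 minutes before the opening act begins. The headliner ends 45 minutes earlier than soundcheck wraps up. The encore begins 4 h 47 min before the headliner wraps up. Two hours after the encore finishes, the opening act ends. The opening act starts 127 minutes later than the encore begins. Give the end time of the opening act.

The headliner ends at 11:37 − 45 min = 10:52.
The encore starts at 10:52 − 287 min = 06:05.
The opening act starts at 06:05 + 127 min = 08:12.
The encore ends at 08:12 − 45 min = 07:27.
The opening act ends at 07:27 + 120 min = 09:27.

09:27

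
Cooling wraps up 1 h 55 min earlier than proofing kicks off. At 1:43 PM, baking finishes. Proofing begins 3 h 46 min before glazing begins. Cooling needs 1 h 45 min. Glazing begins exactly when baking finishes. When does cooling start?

Glazing starts at 1:43 PM.
Proofing starts at 1:43 PM − 226 min = 9:57 AM.
Cooling ends at 9:57 AM − 115 min = 8:02 AM.
Cooling starts at 8:02 AM − 105 min = 6:17 AM.

6:17 AM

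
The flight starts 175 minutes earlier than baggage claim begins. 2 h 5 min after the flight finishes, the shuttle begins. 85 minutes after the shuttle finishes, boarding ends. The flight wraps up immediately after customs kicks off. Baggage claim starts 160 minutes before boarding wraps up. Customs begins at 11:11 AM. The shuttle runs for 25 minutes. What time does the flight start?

The flight ends at 11:11 AM.
The shuttle starts at 11:11 AM + 125 min = 1:16 PM.
The shuttle ends at 1:16 PM + 25 min = 1:41 PM.
Boarding ends at 1:41 PM + 85 min = 3:06 PM.
Baggage claim starts at 3:06 PM − 160 min = 12:26 PM.
The flight starts at 12:26 PM − 175 min = 9:31 AM.

9:31 AM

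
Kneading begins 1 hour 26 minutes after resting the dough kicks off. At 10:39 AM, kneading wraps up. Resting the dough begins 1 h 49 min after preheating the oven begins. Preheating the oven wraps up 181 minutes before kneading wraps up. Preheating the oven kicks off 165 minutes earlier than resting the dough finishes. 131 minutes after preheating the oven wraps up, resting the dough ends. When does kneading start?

Preheating the oven ends at 10:39 AM − 181 min = 7:38 AM.
Resting the dough ends at 7:38 AM + 131 min = 9:49 AM.
Preheating the oven starts at 9:49 AM − 165 min = 7:04 AM.
Resting the dough starts at 7:04 AM + 109 min = 8:53 AM.
Kneading starts at 8:53 AM + 86 min = 10:19 AM.

10:19 AM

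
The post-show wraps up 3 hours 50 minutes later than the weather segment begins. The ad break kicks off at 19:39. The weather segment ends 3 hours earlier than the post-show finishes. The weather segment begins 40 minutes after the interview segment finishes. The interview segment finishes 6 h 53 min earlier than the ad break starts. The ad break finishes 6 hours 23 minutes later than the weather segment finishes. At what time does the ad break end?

The interview segment ends at 19:39 − 413 min = 12:46.
The weather segment starts at 12:46 + 40 min = 13:26.
The post-show ends at 13:26 + 230 min = 17:16.
The weather segment ends at 17:16 − 180 min = 14:16.
The ad break ends at 14:16 + 383 min = 20:39.

20:39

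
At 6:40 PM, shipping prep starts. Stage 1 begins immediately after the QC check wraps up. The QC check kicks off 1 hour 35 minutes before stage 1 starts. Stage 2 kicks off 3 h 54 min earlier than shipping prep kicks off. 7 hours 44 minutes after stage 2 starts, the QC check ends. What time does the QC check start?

8:55 PM

Stage 2 starts at 6:40 PM − 234 min = 2:46 PM.
The QC check ends at 2:46 PM + 464 min = 10:30 PM.
So stage 1 starts at 10:30 PM.
The QC check starts at 10:30 PM − 95 min = 8:55 PM.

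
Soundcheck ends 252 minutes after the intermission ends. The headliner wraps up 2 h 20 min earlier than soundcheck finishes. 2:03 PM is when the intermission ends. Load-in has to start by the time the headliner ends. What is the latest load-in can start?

Soundcheck ends at 2:03 PM + 252 min = 6:15 PM.
The headliner ends at 6:15 PM − 140 min = 3:55 PM.
Load-in is bounded by the headliner, so the latest it can start is 3:55 PM.

3:55 PM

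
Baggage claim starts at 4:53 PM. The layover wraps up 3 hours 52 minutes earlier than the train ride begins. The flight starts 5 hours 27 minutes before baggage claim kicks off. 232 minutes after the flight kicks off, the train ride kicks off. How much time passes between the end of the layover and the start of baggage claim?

The flight starts at 4:53 PM − 327 min = 11:26 AM.
The train ride starts at 11:26 AM + 232 min = 3:18 PM.
The layover ends at 3:18 PM − 232 min = 11:26 AM.
From 11:26 AM to 4:53 PM is 5 h 27 min.

5 h 27 min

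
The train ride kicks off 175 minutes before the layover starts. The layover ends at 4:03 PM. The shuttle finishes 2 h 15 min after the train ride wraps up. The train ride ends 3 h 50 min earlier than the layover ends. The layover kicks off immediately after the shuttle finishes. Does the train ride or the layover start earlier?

the train ride

The train ride ends at 4:03 PM − 230 min = 12:13 PM.
The shuttle ends at 12:13 PM + 135 min = 2:28 PM.
So the layover starts at 2:28 PM.
The train ride starts at 2:28 PM − 175 min = 11:33 AM.
The train ride starts at 11:33 AM and the layover starts at 2:28 PM, so the train ride is first.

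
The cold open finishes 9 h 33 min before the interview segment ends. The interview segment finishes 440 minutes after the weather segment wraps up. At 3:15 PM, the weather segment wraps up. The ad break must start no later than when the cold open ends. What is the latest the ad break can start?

1:02 PM

The interview segment ends at 3:15 PM + 440 min = 10:35 PM.
The cold open ends at 10:35 PM − 573 min = 1:02 PM.
The ad break is bounded by the cold open, so the latest it can start is 1:02 PM.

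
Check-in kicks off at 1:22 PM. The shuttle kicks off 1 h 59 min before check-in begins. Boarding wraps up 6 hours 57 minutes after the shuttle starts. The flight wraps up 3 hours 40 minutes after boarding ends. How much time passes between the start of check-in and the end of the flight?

The shuttle starts at 1:22 PM − 119 min = 11:23 AM.
Boarding ends at 11:23 AM + 417 min = 6:20 PM.
The flight ends at 6:20 PM + 220 min = 10:00 PM.
From 1:22 PM to 10:00 PM is 8 h 38 min.

8 h 38 min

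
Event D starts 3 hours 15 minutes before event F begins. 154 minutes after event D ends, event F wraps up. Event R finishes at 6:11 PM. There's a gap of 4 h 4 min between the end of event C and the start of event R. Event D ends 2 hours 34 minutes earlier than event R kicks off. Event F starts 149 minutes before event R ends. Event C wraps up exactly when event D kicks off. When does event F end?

Event F starts at 6:11 PM − 149 min = 3:42 PM.
Event D starts at 3:42 PM − 195 min = 12:27 PM.
So event C ends at 12:27 PM.
Event R starts at 12:27 PM + 244 min = 4:31 PM.
Event D ends at 4:31 PM − 154 min = 1:57 PM.
Event F ends at 1:57 PM + 154 min = 4:31 PM.

4:31 PM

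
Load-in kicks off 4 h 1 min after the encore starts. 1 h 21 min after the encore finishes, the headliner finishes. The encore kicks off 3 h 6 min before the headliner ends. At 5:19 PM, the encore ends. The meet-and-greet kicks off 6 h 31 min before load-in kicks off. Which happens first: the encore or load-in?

the encore

The headliner ends at 5:19 PM + 81 min = 6:40 PM.
The encore starts at 6:40 PM − 186 min = 3:34 PM.
Load-in starts at 3:34 PM + 241 min = 7:35 PM.
The encore starts at 3:34 PM and load-in starts at 7:35 PM, so the encore is first.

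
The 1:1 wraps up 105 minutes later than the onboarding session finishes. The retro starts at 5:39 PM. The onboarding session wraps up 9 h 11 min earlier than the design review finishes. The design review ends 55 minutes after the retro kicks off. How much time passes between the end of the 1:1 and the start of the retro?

The design review ends at 5:39 PM + 55 min = 6:34 PM.
The onboarding session ends at 6:34 PM − 551 min = 9:23 AM.
The 1:1 ends at 9:23 AM + 105 min = 11:08 AM.
From 11:08 AM to 5:39 PM is 6 h 31 min.

6 h 31 min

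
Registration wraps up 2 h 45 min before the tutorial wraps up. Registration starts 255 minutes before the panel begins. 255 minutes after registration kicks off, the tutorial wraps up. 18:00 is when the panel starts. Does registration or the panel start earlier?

Registration starts at 18:00 − 255 min = 13:45.
Registration starts at 13:45 and the panel starts at 18:00, so registration is first.

registration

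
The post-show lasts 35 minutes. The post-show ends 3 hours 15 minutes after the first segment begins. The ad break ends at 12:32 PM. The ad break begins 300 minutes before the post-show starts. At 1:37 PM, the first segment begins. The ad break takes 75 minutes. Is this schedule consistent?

Yes

The post-show ends at 1:37 PM + 195 min = 4:52 PM.
The post-show starts at 4:52 PM − 35 min = 4:17 PM.
The ad break starts at 4:17 PM − 300 min = 11:17 AM.
The ad break ends at 11:17 AM + 75 min = 12:32 PM.
That matches the stated 12:32 PM, so the schedule is consistent.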